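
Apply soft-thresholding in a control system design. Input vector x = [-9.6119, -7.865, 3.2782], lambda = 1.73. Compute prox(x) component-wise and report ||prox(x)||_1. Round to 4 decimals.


Soft-thresholding with lambda = 1.73:
prox(-9.6119) = sign(-9.6119)*max(|-9.6119| - 1.73, 0) = -7.8819
prox(-7.865) = sign(-7.865)*max(|-7.865| - 1.73, 0) = -6.135
prox(3.2782) = sign(3.2782)*max(|3.2782| - 1.73, 0) = 1.5482
prox(x) = [-7.8819, -6.135, 1.5482]
||prox(x)||_1 = 7.8819 + 6.135 + 1.5482 = 15.5651


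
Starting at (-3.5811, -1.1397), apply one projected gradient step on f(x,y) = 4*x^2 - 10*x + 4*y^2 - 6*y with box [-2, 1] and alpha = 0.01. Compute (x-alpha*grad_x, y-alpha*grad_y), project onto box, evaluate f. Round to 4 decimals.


Step 1: Compute gradient at (-3.5811, -1.1397).
grad_x = 2*4*-3.5811 - 10 = -38.6488
grad_y = 2*4*-1.1397 - 6 = -15.1176
Step 2: Gradient step.
x_raw = -3.5811 - 0.01*-38.6488 = -3.1946
y_raw = -1.1397 - 0.01*-15.1176 = -0.9885
Step 3: Project onto [-2, 1].
x_proj = clip(-3.1946) = -2.0
y_proj = clip(-0.9885) = -0.9885
Step 4: Evaluate f.
f(-2.0, -0.9885) = 45.8399


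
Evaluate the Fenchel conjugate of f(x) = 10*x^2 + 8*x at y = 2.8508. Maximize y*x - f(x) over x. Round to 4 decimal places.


f*(y) = sup_x {y*x - a*x^2 - b*x} = sup_x {(y-b)*x - a*x^2}
FOC: (y - b) - 2a*x = 0 => x* = (y - b)/(2a)
x* = (2.8508 - 8)/(2*10) = -0.2575
f*(2.8508) = (y-b)^2/(4a) = (2.8508 - 8)^2/(4*10)
= 26.5143/40 = 0.6629


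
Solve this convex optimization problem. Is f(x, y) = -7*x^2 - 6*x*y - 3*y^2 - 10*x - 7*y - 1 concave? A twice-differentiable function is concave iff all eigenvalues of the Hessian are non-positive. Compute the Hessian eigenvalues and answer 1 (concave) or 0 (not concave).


The Hessian of f(x,y) = -7*x^2 - 6*x*y - 3*y^2 - 10*x - 7*y - 1 is:
H = [[-14, -6], [-6, -6]]
Trace = -14 - 6 = -20
Determinant = -14*-6 - (-6)^2 = 48
Discriminant = (-20)^2 - 4*48 = 208.0
Eigenvalues: lambda_1 = -17.2111, lambda_2 = -2.7889
The function is concave.

1


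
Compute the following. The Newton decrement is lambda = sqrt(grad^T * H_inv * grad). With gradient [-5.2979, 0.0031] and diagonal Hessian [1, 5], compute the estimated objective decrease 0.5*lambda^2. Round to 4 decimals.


Step 1: H is diagonal, so H^(-1) * g = [-5.2979, 0.0006].
Step 2: g^T H^(-1) g = sum_i g_i^2 / H_ii
  = (-5.2979)^2/1 + (0.0031)^2/5
  = 28.0677 + 0.0 = 28.0677
Step 3: Objective decrease = 0.5 * g^T H^(-1) g = 14.0339


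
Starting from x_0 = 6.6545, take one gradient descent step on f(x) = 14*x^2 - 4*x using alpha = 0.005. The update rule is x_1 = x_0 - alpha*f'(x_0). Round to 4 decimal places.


We compute the gradient at x_0 and apply the update.
f'(x) = 28*x - 4
f'(6.6545) = 28*6.6545 - 4 = 182.326
x_1 = 6.6545 - 0.005*182.326 = 5.7429


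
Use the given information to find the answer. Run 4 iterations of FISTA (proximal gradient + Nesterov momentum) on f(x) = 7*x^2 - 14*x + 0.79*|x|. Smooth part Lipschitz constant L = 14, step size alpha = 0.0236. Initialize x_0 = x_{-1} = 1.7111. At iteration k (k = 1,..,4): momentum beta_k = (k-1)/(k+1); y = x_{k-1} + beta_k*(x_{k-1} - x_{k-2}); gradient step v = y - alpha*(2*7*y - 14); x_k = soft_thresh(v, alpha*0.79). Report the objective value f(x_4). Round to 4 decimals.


FISTA on f(x) = 7*x^2 - 14*x + 0.79*|x|
L = 14, alpha = 0.0236
Iteration 1: beta = 0.0, y = 1.7111 + 0.0*(1.7111 - 1.7111) = 1.7111
  grad(y) = 9.9554, v = y - alpha*grad = 1.4762
  prox(v) = soft_thresh(1.4762, 0.0186) = 1.4575
Iteration 2: beta = 0.3333, y = 1.4575 + 0.3333*(1.4575 - 1.7111) = 1.373
  grad(y) = 5.2217, v = y - alpha*grad = 1.2497
  prox(v) = soft_thresh(1.2497, 0.0186) = 1.2311
Iteration 3: beta = 0.5, y = 1.2311 + 0.5*(1.2311 - 1.4575) = 1.1179
  grad(y) = 1.6506, v = y - alpha*grad = 1.0789
  prox(v) = soft_thresh(1.0789, 0.0186) = 1.0603
Iteration 4: beta = 0.6, y = 1.0603 + 0.6*(1.0603 - 1.2311) = 0.9578
  grad(y) = -0.5905, v = y - alpha*grad = 0.9718
  prox(v) = soft_thresh(0.9718, 0.0186) = 0.9531
f(x_4) = 7*0.9531^2 - 14*0.9531 + 0.79*|0.9531| = -6.2317


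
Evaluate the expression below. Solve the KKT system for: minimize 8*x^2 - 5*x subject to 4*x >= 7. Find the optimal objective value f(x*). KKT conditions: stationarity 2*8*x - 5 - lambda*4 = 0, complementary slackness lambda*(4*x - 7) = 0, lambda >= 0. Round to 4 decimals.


Step 1: Try lambda = 0 (constraint inactive).
x_unc = 5/(2*8) = 0.3125
Check: 4*0.3125 = 1.25 < 7 -- violated!
Step 2: Constraint must be active: 4*x = 7
x* = 7/4 = 1.75
lambda = (2*8*1.75 - 5)/4 = 5.75
Step 3: Compute optimal value.
f(x*) = 8*1.75^2 - 5*1.75 = 15.75


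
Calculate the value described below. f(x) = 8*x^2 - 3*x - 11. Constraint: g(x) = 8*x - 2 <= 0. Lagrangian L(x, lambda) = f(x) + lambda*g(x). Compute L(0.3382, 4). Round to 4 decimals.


Step 1: Evaluate f(x).
f(0.3382) = 8*0.3382^2 - 3*0.3382 - 11 = -11.0996
Step 2: Evaluate g(x).
g(0.3382) = 8*0.3382 - 2 = 0.7056
Step 3: Compute Lagrangian.
L = -11.0996 + 4*0.7056 = -8.2772


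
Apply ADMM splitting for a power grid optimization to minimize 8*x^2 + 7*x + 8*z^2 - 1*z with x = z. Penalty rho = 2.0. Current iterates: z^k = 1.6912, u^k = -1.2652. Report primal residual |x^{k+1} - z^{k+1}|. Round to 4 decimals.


ADMM iteration with rho = 2.0, z^k = 1.6912, u^k = -1.2652
Step 1: x-update.
Minimize 8*x^2 + 7*x + (2.0/2)*(x - 1.6912 - 1.2652)^2
FOC: (2*8 + 2.0)*x = -7 + 2.0*(1.6912 + 1.2652)
x^{k+1} = -0.0604
Step 2: z-update.
Minimize 8*z^2 - 1*z + (2.0/2)*(-0.0604 - z - 1.2652)^2
FOC: (2*8 + 2.0)*z = 1 + 2.0*(-0.0604 - 1.2652)
z^{k+1} = -0.0917
Step 3: u-update.
u^{k+1} = -1.2652 - 0.0604 + 0.0917 = -1.2339
Step 4: Primal residual = |-0.0604 + 0.0917| = 0.0313


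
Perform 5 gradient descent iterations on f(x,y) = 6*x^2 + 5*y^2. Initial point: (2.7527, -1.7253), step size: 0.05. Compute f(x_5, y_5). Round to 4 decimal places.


Gradient descent on f(x,y) = 6*x^2 + 5*y^2.
Starting point: (2.7527, -1.7253), alpha = 0.05
Step 1: grad_x = 2*6*2.7527 = 33.0324, grad_y = 2*5*-1.7253 = -17.253
  x_1 = 2.7527 - 0.05*33.0324 = 1.1011
  y_1 = -1.7253 - 0.05*-17.253 = -0.8627
Step 2: grad_x = 2*6*1.1011 = 13.213, grad_y = 2*5*-0.8627 = -8.6265
  x_2 = 1.1011 - 0.05*13.213 = 0.4404
  y_2 = -0.8627 - 0.05*-8.6265 = -0.4313
Step 3: grad_x = 2*6*0.4404 = 5.2852, grad_y = 2*5*-0.4313 = -4.3133
  x_3 = 0.4404 - 0.05*5.2852 = 0.1762
  y_3 = -0.4313 - 0.05*-4.3133 = -0.2157
Step 4: grad_x = 2*6*0.1762 = 2.1141, grad_y = 2*5*-0.2157 = -2.1566
  x_4 = 0.1762 - 0.05*2.1141 = 0.0705
  y_4 = -0.2157 - 0.05*-2.1566 = -0.1078
Step 5: grad_x = 2*6*0.0705 = 0.8456, grad_y = 2*5*-0.1078 = -1.0783
  x_5 = 0.0705 - 0.05*0.8456 = 0.0282
  y_5 = -0.1078 - 0.05*-1.0783 = -0.0539
f(0.0282, -0.0539) = 6*0.0282^2 + 5*(-0.0539)^2 = 0.0193


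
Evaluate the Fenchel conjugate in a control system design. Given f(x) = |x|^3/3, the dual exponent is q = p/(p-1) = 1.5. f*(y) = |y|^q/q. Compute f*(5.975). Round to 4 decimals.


The conjugate exponent q satisfies 1/p + 1/q = 1.
p = 3, so q = 3/(3 - 1) = 1.5
|y|^q = 5.975^1.5 = 14.6052
f*(5.975) = 14.6052 / 1.5 = 9.7368


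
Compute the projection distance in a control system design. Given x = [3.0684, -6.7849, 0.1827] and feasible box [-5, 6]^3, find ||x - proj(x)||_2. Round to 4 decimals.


Project each component onto [-5, 6].
clip(3.0684) = 3.0684, clip(-6.7849) = -5.0, clip(0.1827) = 0.1827
Projection = [3.0684, -5.0, 0.1827]
Squared diffs: [0.0, 3.1859, 0.0]
Distance = sqrt(3.1859) = 1.7849


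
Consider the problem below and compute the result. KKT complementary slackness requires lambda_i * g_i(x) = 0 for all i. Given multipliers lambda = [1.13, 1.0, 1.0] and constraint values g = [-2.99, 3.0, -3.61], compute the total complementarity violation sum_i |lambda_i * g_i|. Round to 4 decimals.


KKT complementary slackness check:
lambda_1 * g_1 = 1.13 * -2.99 = -3.3787
lambda_2 * g_2 = 1.0 * 3.0 = 3.0
lambda_3 * g_3 = 1.0 * -3.61 = -3.61
Total violation = 3.3787 + 3.0 + 3.61 = 9.9887


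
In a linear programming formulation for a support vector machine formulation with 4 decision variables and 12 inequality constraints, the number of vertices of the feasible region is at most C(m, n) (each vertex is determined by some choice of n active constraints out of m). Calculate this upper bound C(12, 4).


Each vertex corresponds to some choice of n active constraints out of m, so the number of vertices is at most C(m, n) = m! / (n!(m-n)!).
m = 12, n = 4
Numerator: 12 * 11 * 10 * 9
Denominator: 4! = 24
C(12, 4) = 495


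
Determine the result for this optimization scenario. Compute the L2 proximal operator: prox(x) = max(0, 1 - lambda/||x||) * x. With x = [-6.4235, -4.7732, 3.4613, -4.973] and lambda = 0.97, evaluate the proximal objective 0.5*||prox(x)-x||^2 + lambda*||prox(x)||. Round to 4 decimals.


Step 1: Compute ||x||.
||x|| = 10.0377
Step 2: Compute scaling factor.
scale = max(0, 1 - 0.97/10.0377) = 0.9034
Step 3: prox(x) = [-5.8028, -4.3119, 3.1268, -4.4924]
||prox(x)|| = 9.0677
Step 4: Proximal objective.
0.5*||prox-x||^2 = 0.4705
lambda*||prox|| = 8.7957
Total = 9.2662


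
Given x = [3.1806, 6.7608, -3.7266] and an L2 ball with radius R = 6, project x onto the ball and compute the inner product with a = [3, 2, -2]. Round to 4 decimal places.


Step 1: Compute ||x|| (intermediates to 6 decimals).
||x|| = sqrt(3.1806^2 + 6.7608^2 + (-3.7266)^2) = 8.349382
Step 2: Project.
Since ||x|| > R, scale = R/||x|| = 6/8.349382 = 0.718616, proj(x) = scale * x
proj(x) = [2.28563, 4.858419, -2.677994]
Step 3: Dot product.
a^T * proj(x) = 3*2.28563 + 2*4.858419 - 2*(-2.677994) = 21.9297


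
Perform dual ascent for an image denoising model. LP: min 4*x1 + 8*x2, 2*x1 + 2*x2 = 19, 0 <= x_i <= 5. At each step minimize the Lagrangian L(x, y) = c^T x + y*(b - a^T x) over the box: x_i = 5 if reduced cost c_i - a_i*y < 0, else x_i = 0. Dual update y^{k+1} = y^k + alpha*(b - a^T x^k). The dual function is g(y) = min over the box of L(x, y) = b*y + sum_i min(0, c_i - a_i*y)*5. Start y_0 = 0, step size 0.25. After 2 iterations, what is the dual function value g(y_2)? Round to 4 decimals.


Dual ascent for LP: min 4*x1 + 8*x2, 2*x1 + 2*x2 = 19, 0 <= x_i <= 5
Step 1: y^k = 0.0, reduced costs: (4.0, 8.0)
  x^k = (0.0, 0.0), subgradient = b - a^T x = 19.0
  y^{k+1} = 0.0 + 0.25*19.0 = 4.75
Step 2: y^k = 4.75, reduced costs: (-5.5, -1.5)
  x^k = (5.0, 5.0), subgradient = b - a^T x = -1.0
  y^{k+1} = 4.75 + 0.25*-1.0 = 4.5
Dual objective at y_2 = 4.5: reduced costs (-5.0, -1.0), box minimizer x = (5.0, 5.0)
g(y_2) = b*y + (c1 - a1*y)*x1 + (c2 - a2*y)*x2 = 19*4.5 + (-5.0)*5.0 + (-1.0)*5.0 = 85.5 - 25.0 - 5.0 = 55.5


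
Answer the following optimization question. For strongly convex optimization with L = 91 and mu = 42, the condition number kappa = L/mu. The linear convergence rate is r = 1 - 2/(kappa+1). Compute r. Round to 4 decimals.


Step 1: Compute the condition number.
kappa = L/mu = 91/42 = 2.1667
Step 2: Compute the convergence rate.
r = 1 - 2/(kappa + 1) = 1 - 2*mu/(L + mu) = (L - mu)/(L + mu) = 49/133 = 0.3684


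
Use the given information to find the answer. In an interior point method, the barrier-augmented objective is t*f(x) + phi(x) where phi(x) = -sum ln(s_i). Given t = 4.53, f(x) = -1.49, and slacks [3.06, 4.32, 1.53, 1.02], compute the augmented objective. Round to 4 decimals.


Step 1: Compute log-barrier.
ln values: [1.1184, 1.4633, 0.4253, 0.0198]
phi = -(1.1184 + 1.4633 + 0.4253 + 0.0198) = -3.0267
Step 2: Compute augmented objective.
t*f(x) = 4.53*-1.49 = -6.7497
Total = -6.7497 - 3.0267 = -9.7764


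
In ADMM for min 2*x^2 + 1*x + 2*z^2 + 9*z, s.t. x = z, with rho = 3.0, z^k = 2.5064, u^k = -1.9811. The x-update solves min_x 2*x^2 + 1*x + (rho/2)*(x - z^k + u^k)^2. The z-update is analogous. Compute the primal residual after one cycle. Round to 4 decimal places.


ADMM iteration with rho = 3.0, z^k = 2.5064, u^k = -1.9811
Step 1: x-update.
Minimize 2*x^2 + 1*x + (3.0/2)*(x - 2.5064 - 1.9811)^2
FOC: (2*2 + 3.0)*x = -1 + 3.0*(2.5064 + 1.9811)
x^{k+1} = 1.7804
Step 2: z-update.
Minimize 2*z^2 + 9*z + (3.0/2)*(1.7804 - z - 1.9811)^2
FOC: (2*2 + 3.0)*z = -9 + 3.0*(1.7804 - 1.9811)
z^{k+1} = -1.3717
Step 3: u-update.
u^{k+1} = -1.9811 + 1.7804 + 1.3717 = 1.171
Step 4: Primal residual = |1.7804 + 1.3717| = 3.1521


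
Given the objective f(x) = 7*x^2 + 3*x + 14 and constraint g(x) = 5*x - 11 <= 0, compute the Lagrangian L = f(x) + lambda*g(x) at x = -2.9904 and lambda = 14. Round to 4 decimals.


Step 1: Evaluate f(x).
f(-2.9904) = 7*(-2.9904)^2 + 3*(-2.9904) + 14 = 67.6262
Step 2: Evaluate g(x).
g(-2.9904) = 5*-2.9904 - 11 = -25.952
Step 3: Compute Lagrangian.
L = 67.6262 + 14*-25.952 = -295.7018


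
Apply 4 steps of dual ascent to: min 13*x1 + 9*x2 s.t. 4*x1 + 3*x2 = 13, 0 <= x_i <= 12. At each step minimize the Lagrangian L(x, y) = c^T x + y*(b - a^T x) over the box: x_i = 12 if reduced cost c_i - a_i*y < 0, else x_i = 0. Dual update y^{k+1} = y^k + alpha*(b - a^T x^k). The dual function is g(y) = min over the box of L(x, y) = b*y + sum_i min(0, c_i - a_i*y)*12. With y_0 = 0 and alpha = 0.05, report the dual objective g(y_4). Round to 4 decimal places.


Dual ascent for LP: min 13*x1 + 9*x2, 4*x1 + 3*x2 = 13, 0 <= x_i <= 12
Step 1: y^k = 0.0, reduced costs: (13.0, 9.0)
  x^k = (0.0, 0.0), subgradient = b - a^T x = 13.0
  y^{k+1} = 0.0 + 0.05*13.0 = 0.65
Step 2: y^k = 0.65, reduced costs: (10.4, 7.05)
  x^k = (0.0, 0.0), subgradient = b - a^T x = 13.0
  y^{k+1} = 0.65 + 0.05*13.0 = 1.3
Step 3: y^k = 1.3, reduced costs: (7.8, 5.1)
  x^k = (0.0, 0.0), subgradient = b - a^T x = 13.0
  y^{k+1} = 1.3 + 0.05*13.0 = 1.95
Step 4: y^k = 1.95, reduced costs: (5.2, 3.15)
  x^k = (0.0, 0.0), subgradient = b - a^T x = 13.0
  y^{k+1} = 1.95 + 0.05*13.0 = 2.6
Dual objective at y_4 = 2.6: reduced costs (2.6, 1.2), box minimizer x = (0.0, 0.0)
g(y_4) = b*y + (c1 - a1*y)*x1 + (c2 - a2*y)*x2 = 13*2.6 + 2.6*0.0 + 1.2*0.0 = 33.8 + 0.0 + 0.0 = 33.8


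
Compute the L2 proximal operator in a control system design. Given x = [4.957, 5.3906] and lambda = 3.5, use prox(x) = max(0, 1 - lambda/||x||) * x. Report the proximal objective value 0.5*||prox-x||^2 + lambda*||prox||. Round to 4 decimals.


Step 1: Compute ||x||.
||x|| = 7.3233
Step 2: Compute scaling factor.
scale = max(0, 1 - 3.5/7.3233) = 0.5221
Step 3: prox(x) = [2.5879, 2.8143]
||prox(x)|| = 3.8233
Step 4: Proximal objective.
0.5*||prox-x||^2 = 6.125
lambda*||prox|| = 13.3816
Total = 19.5065


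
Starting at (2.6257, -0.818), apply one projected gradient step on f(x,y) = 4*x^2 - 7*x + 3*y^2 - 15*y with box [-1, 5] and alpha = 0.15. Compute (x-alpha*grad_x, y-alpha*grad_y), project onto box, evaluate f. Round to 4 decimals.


Step 1: Compute gradient at (2.6257, -0.818).
grad_x = 2*4*2.6257 - 7 = 14.0056
grad_y = 2*3*-0.818 - 15 = -19.908
Step 2: Gradient step.
x_raw = 2.6257 - 0.15*14.0056 = 0.5249
y_raw = -0.818 - 0.15*-19.908 = 2.1682
Step 3: Project onto [-1, 5].
x_proj = clip(0.5249) = 0.5249
y_proj = clip(2.1682) = 2.1682
Step 4: Evaluate f.
f(0.5249, 2.1682) = -20.9918


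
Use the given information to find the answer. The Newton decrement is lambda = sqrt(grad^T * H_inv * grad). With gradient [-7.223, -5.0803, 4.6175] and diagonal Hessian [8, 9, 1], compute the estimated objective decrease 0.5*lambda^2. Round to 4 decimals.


Step 1: H is diagonal, so H^(-1) * g = [-0.9029, -0.5645, 4.6175].
Step 2: g^T H^(-1) g = sum_i g_i^2 / H_ii
  = (-7.223)^2/8 + (-5.0803)^2/9 + (4.6175)^2/1
  = 6.5215 + 2.8677 + 21.3213 = 30.7105
Step 3: Objective decrease = 0.5 * g^T H^(-1) g = 15.3552


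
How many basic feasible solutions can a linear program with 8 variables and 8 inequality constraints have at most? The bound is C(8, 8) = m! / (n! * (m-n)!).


Each vertex corresponds to some choice of n active constraints out of m, so the number of vertices is at most C(m, n) = m! / (n!(m-n)!).
m = 8, n = 8
Numerator: 8 * 7 * 6 * 5 * 4 * 3 * 2 * 1
Denominator: 8! = 40320
C(8, 8) = 1


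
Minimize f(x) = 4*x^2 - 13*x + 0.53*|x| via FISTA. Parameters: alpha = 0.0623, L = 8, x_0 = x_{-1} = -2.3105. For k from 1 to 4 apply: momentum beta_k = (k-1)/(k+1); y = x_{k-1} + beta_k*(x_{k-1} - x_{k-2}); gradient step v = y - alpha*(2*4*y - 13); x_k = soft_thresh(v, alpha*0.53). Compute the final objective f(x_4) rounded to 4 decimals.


FISTA on f(x) = 4*x^2 - 13*x + 0.53*|x|
L = 8, alpha = 0.0623
Iteration 1: beta = 0.0, y = -2.3105 + 0.0*(-2.3105 + 2.3105) = -2.3105
  grad(y) = -31.484, v = y - alpha*grad = -0.349
  prox(v) = soft_thresh(-0.349, 0.033) = -0.316
Iteration 2: beta = 0.3333, y = -0.316 + 0.3333*(-0.316 + 2.3105) = 0.3488
  grad(y) = -10.2096, v = y - alpha*grad = 0.9849
  prox(v) = soft_thresh(0.9849, 0.033) = 0.9518
Iteration 3: beta = 0.5, y = 0.9518 + 0.5*(0.9518 + 0.316) = 1.5858
  grad(y) = -0.3138, v = y - alpha*grad = 1.6053
  prox(v) = soft_thresh(1.6053, 0.033) = 1.5723
Iteration 4: beta = 0.6, y = 1.5723 + 0.6*(1.5723 - 0.9518) = 1.9446
  grad(y) = 2.5567, v = y - alpha*grad = 1.7853
  prox(v) = soft_thresh(1.7853, 0.033) = 1.7523
f(x_4) = 4*1.7523^2 - 13*1.7523 + 0.53*|1.7523| = -9.569


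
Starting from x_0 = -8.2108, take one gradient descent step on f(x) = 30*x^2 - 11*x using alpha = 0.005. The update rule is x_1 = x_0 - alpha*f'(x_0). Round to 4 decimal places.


We compute the gradient at x_0 and apply the update.
f'(x) = 60*x - 11
f'(-8.2108) = 60*-8.2108 - 11 = -503.648
x_1 = -8.2108 - 0.005*-503.648 = -5.6926


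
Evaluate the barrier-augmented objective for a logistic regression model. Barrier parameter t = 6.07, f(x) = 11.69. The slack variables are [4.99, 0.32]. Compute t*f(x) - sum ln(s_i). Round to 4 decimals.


Step 1: Compute log-barrier.
ln values: [1.6074, -1.1394]
phi = -(1.6074 - 1.1394) = -0.468
Step 2: Compute augmented objective.
t*f(x) = 6.07*11.69 = 70.9583
Total = 70.9583 - 0.468 = 70.4903


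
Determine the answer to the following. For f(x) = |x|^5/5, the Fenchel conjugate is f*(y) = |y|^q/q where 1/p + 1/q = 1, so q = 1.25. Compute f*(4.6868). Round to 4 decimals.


The conjugate exponent q satisfies 1/p + 1/q = 1.
p = 5, so q = 5/(5 - 1) = 1.25
|y|^q = 4.6868^1.25 = 6.896
f*(4.6868) = 6.896 / 1.25 = 5.5168


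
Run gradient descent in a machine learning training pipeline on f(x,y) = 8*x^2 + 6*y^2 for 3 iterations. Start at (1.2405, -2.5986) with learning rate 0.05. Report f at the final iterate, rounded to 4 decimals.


Gradient descent on f(x,y) = 8*x^2 + 6*y^2.
Starting point: (1.2405, -2.5986), alpha = 0.05
Step 1: grad_x = 2*8*1.2405 = 19.848, grad_y = 2*6*-2.5986 = -31.1832
  x_1 = 1.2405 - 0.05*19.848 = 0.2481
  y_1 = -2.5986 - 0.05*-31.1832 = -1.0394
Step 2: grad_x = 2*8*0.2481 = 3.9696, grad_y = 2*6*-1.0394 = -12.4733
  x_2 = 0.2481 - 0.05*3.9696 = 0.0496
  y_2 = -1.0394 - 0.05*-12.4733 = -0.4158
Step 3: grad_x = 2*8*0.0496 = 0.7939, grad_y = 2*6*-0.4158 = -4.9893
  x_3 = 0.0496 - 0.05*0.7939 = 0.0099
  y_3 = -0.4158 - 0.05*-4.9893 = -0.1663
f(0.0099, -0.1663) = 8*0.0099^2 + 6*(-0.1663)^2 = 0.1667


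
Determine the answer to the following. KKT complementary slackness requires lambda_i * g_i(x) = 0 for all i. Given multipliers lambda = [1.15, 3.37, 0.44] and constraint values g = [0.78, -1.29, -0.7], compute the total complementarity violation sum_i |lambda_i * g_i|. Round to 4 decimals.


KKT complementary slackness check:
lambda_1 * g_1 = 1.15 * 0.78 = 0.897
lambda_2 * g_2 = 3.37 * -1.29 = -4.3473
lambda_3 * g_3 = 0.44 * -0.7 = -0.308
Total violation = 0.897 + 4.3473 + 0.308 = 5.5523


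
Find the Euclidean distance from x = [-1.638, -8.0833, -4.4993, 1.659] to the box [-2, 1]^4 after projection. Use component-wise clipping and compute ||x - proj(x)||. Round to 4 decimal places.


Project each component onto [-2, 1].
clip(-1.638) = -1.638, clip(-8.0833) = -2.0, clip(-4.4993) = -2.0, clip(1.659) = 1.0
Projection = [-1.638, -2.0, -2.0, 1.0]
Squared diffs: [0.0, 37.0065, 6.2465, 0.4343]
Distance = sqrt(43.6873) = 6.6096


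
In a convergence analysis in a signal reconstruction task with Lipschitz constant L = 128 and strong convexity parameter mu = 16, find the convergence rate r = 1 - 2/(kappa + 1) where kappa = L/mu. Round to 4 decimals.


Step 1: Compute the condition number.
kappa = L/mu = 128/16 = 8.0
Step 2: Compute the convergence rate.
r = 1 - 2/(kappa + 1) = 1 - 2*mu/(L + mu) = (L - mu)/(L + mu) = 112/144 = 0.7778


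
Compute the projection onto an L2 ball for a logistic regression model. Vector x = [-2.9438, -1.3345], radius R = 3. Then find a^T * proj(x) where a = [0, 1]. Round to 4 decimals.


Step 1: Compute ||x|| (intermediates to 6 decimals).
||x|| = sqrt((-2.9438)^2 + (-1.3345)^2) = 3.232159
Step 2: Project.
Since ||x|| > R, scale = R/||x|| = 3/3.232159 = 0.928172, proj(x) = scale * x
proj(x) = [-2.732353, -1.238646]
Step 3: Dot product.
a^T * proj(x) = 0*(-2.732353) + 1*(-1.238646) = -1.2386


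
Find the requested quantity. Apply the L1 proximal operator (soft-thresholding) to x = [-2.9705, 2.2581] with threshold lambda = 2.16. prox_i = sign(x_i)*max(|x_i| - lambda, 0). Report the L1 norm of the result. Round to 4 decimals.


Soft-thresholding with lambda = 2.16:
prox(-2.9705) = sign(-2.9705)*max(|-2.9705| - 2.16, 0) = -0.8105
prox(2.2581) = sign(2.2581)*max(|2.2581| - 2.16, 0) = 0.0981
prox(x) = [-0.8105, 0.0981]
||prox(x)||_1 = 0.8105 + 0.0981 = 0.9086


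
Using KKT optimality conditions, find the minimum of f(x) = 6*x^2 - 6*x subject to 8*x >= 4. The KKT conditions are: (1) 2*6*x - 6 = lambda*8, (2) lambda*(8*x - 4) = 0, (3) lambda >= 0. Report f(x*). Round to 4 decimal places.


Step 1: Try lambda = 0 (constraint inactive).
Stationarity: 2*6*x - 6 = 0
x* = 6/(2*6) = 0.5
Check constraint: 8*0.5 = 4.0 >= 4 -- satisfied.
Step 2: Compute optimal value.
f(x*) = 6*0.5^2 - 6*0.5 = -1.5


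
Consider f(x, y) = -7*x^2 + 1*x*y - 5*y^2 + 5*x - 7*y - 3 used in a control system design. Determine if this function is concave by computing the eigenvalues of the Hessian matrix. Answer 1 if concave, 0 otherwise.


The Hessian of f(x,y) = -7*x^2 + 1*x*y - 5*y^2 + 5*x - 7*y - 3 is:
H = [[-14, 1], [1, -10]]
Trace = -14 - 10 = -24
Determinant = -14*-10 - (1)^2 = 139
Discriminant = (-24)^2 - 4*139 = 20.0
Eigenvalues: lambda_1 = -14.2361, lambda_2 = -9.7639
The function is concave.

1


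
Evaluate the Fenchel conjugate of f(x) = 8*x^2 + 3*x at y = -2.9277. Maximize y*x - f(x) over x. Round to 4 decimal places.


f*(y) = sup_x {y*x - a*x^2 - b*x} = sup_x {(y-b)*x - a*x^2}
FOC: (y - b) - 2a*x = 0 => x* = (y - b)/(2a)
x* = (-2.9277 - 3)/(2*8) = -0.3705
f*(-2.9277) = (y-b)^2/(4a) = (-2.9277 - 3)^2/(4*8)
= 35.1376/32 = 1.0981


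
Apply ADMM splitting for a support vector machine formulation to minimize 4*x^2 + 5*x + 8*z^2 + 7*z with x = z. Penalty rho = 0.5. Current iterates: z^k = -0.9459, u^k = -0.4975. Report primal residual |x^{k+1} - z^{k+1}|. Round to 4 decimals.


ADMM iteration with rho = 0.5, z^k = -0.9459, u^k = -0.4975
Step 1: x-update.
Minimize 4*x^2 + 5*x + (0.5/2)*(x + 0.9459 - 0.4975)^2
FOC: (2*4 + 0.5)*x = -5 + 0.5*(-0.9459 + 0.4975)
x^{k+1} = -0.6146
Step 2: z-update.
Minimize 8*z^2 + 7*z + (0.5/2)*(-0.6146 - z - 0.4975)^2
FOC: (2*8 + 0.5)*z = -7 + 0.5*(-0.6146 - 0.4975)
z^{k+1} = -0.4579
Step 3: u-update.
u^{k+1} = -0.4975 - 0.6146 + 0.4579 = -0.6542
Step 4: Primal residual = |-0.6146 + 0.4579| = 0.1567


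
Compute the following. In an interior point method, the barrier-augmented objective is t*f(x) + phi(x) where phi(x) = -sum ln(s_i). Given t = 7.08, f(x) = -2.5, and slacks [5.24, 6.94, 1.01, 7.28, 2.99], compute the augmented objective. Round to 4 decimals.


Step 1: Compute log-barrier.
ln values: [1.6563, 1.9373, 0.01, 1.9851, 1.0953]
phi = -(1.6563 + 1.9373 + 0.01 + 1.9851 + 1.0953) = -6.684
Step 2: Compute augmented objective.
t*f(x) = 7.08*-2.5 = -17.7
Total = -17.7 - 6.684 = -24.384


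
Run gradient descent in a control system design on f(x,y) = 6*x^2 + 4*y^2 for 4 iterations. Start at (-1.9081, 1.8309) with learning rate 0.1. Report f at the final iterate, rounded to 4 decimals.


Gradient descent on f(x,y) = 6*x^2 + 4*y^2.
Starting point: (-1.9081, 1.8309), alpha = 0.1
Step 1: grad_x = 2*6*-1.9081 = -22.8972, grad_y = 2*4*1.8309 = 14.6472
  x_1 = -1.9081 - 0.1*-22.8972 = 0.3816
  y_1 = 1.8309 - 0.1*14.6472 = 0.3662
Step 2: grad_x = 2*6*0.3816 = 4.5794, grad_y = 2*4*0.3662 = 2.9294
  x_2 = 0.3816 - 0.1*4.5794 = -0.0763
  y_2 = 0.3662 - 0.1*2.9294 = 0.0732
Step 3: grad_x = 2*6*-0.0763 = -0.9159, grad_y = 2*4*0.0732 = 0.5859
  x_3 = -0.0763 - 0.1*-0.9159 = 0.0153
  y_3 = 0.0732 - 0.1*0.5859 = 0.0146
Step 4: grad_x = 2*6*0.0153 = 0.1832, grad_y = 2*4*0.0146 = 0.1172
  x_4 = 0.0153 - 0.1*0.1832 = -0.0031
  y_4 = 0.0146 - 0.1*0.1172 = 0.0029
f(-0.0031, 0.0029) = 6*(-0.0031)^2 + 4*0.0029^2 = 0.0001


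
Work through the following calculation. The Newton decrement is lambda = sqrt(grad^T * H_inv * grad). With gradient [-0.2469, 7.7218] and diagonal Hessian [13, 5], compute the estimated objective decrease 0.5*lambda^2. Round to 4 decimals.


Step 1: H is diagonal, so H^(-1) * g = [-0.019, 1.5444].
Step 2: g^T H^(-1) g = sum_i g_i^2 / H_ii
  = (-0.2469)^2/13 + (7.7218)^2/5
  = 0.0047 + 11.9252 = 11.9299
Step 3: Objective decrease = 0.5 * g^T H^(-1) g = 5.965


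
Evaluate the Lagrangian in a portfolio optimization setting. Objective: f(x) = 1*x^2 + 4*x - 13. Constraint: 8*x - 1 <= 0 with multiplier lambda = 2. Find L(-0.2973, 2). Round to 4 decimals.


Step 1: Evaluate f(x).
f(-0.2973) = 1*(-0.2973)^2 + 4*(-0.2973) - 13 = -14.1008
Step 2: Evaluate g(x).
g(-0.2973) = 8*-0.2973 - 1 = -3.3784
Step 3: Compute Lagrangian.
L = -14.1008 + 2*-3.3784 = -20.8576


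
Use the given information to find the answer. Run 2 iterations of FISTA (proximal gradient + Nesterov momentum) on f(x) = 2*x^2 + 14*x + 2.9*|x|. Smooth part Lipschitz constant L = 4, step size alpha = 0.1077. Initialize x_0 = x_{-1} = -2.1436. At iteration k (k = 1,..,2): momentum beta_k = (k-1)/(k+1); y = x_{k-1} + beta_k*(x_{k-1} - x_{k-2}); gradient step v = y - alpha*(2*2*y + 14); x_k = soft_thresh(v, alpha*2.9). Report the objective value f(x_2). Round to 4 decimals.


FISTA on f(x) = 2*x^2 + 14*x + 2.9*|x|
L = 4, alpha = 0.1077
Iteration 1: beta = 0.0, y = -2.1436 + 0.0*(-2.1436 + 2.1436) = -2.1436
  grad(y) = 5.4256, v = y - alpha*grad = -2.7279
  prox(v) = soft_thresh(-2.7279, 0.3123) = -2.4156
Iteration 2: beta = 0.3333, y = -2.4156 + 0.3333*(-2.4156 + 2.1436) = -2.5063
  grad(y) = 3.9749, v = y - alpha*grad = -2.9344
  prox(v) = soft_thresh(-2.9344, 0.3123) = -2.622
f(x_2) = 2*(-2.622)^2 + 14*(-2.622) + 2.9*|-2.622| = -15.3545


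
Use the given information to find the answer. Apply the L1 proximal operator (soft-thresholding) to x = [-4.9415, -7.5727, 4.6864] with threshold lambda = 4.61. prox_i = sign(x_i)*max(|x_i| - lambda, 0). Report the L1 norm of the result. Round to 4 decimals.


Soft-thresholding with lambda = 4.61:
prox(-4.9415) = sign(-4.9415)*max(|-4.9415| - 4.61, 0) = -0.3315
prox(-7.5727) = sign(-7.5727)*max(|-7.5727| - 4.61, 0) = -2.9627
prox(4.6864) = sign(4.6864)*max(|4.6864| - 4.61, 0) = 0.0764
prox(x) = [-0.3315, -2.9627, 0.0764]
||prox(x)||_1 = 0.3315 + 2.9627 + 0.0764 = 3.3706


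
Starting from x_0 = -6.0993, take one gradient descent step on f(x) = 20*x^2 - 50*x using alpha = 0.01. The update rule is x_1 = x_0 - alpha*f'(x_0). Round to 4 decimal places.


We compute the gradient at x_0 and apply the update.
f'(x) = 40*x - 50
f'(-6.0993) = 40*-6.0993 - 50 = -293.972
x_1 = -6.0993 - 0.01*-293.972 = -3.1596


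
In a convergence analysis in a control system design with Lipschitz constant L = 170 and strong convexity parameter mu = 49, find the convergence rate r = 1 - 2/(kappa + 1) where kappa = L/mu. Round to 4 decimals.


Step 1: Compute the condition number.
kappa = L/mu = 170/49 = 3.4694
Step 2: Compute the convergence rate.
r = 1 - 2/(kappa + 1) = 1 - 2*mu/(L + mu) = (L - mu)/(L + mu) = 121/219 = 0.5525


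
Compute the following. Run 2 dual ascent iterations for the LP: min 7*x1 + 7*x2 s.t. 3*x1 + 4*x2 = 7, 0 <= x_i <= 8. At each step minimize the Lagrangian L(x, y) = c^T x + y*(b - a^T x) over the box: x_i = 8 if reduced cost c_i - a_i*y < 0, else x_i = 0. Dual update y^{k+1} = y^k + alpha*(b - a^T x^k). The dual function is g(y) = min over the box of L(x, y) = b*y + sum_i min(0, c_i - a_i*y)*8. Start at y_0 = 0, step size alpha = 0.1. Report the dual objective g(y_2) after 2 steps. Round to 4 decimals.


Dual ascent for LP: min 7*x1 + 7*x2, 3*x1 + 4*x2 = 7, 0 <= x_i <= 8
Step 1: y^k = 0.0, reduced costs: (7.0, 7.0)
  x^k = (0.0, 0.0), subgradient = b - a^T x = 7.0
  y^{k+1} = 0.0 + 0.1*7.0 = 0.7
Step 2: y^k = 0.7, reduced costs: (4.9, 4.2)
  x^k = (0.0, 0.0), subgradient = b - a^T x = 7.0
  y^{k+1} = 0.7 + 0.1*7.0 = 1.4
Dual objective at y_2 = 1.4: reduced costs (2.8, 1.4), box minimizer x = (0.0, 0.0)
g(y_2) = b*y + (c1 - a1*y)*x1 + (c2 - a2*y)*x2 = 7*1.4 + 2.8*0.0 + 1.4*0.0 = 9.8 + 0.0 + 0.0 = 9.8


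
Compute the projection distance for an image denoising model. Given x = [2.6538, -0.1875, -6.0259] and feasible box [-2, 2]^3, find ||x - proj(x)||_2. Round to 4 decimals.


Project each component onto [-2, 2].
clip(2.6538) = 2.0, clip(-0.1875) = -0.1875, clip(-6.0259) = -2.0
Projection = [2.0, -0.1875, -2.0]
Squared diffs: [0.4275, 0.0, 16.2079]
Distance = sqrt(16.6354) = 4.0786


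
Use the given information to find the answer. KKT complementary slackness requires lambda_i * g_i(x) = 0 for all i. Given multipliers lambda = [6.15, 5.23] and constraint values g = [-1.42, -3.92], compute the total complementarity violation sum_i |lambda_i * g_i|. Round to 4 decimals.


KKT complementary slackness check:
lambda_1 * g_1 = 6.15 * -1.42 = -8.733
lambda_2 * g_2 = 5.23 * -3.92 = -20.5016
Total violation = 8.733 + 20.5016 = 29.2346


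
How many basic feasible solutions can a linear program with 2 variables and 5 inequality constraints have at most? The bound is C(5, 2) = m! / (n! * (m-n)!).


Each vertex corresponds to some choice of n active constraints out of m, so the number of vertices is at most C(m, n) = m! / (n!(m-n)!).
m = 5, n = 2
Numerator: 5 * 4
Denominator: 2! = 2
C(5, 2) = 10


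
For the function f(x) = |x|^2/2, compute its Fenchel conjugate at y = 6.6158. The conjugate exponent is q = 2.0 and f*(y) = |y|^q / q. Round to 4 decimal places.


The conjugate exponent q satisfies 1/p + 1/q = 1.
p = 2, so q = 2/(2 - 1) = 2.0
|y|^q = 6.6158^2.0 = 43.7688
f*(6.6158) = 43.7688 / 2.0 = 21.8844


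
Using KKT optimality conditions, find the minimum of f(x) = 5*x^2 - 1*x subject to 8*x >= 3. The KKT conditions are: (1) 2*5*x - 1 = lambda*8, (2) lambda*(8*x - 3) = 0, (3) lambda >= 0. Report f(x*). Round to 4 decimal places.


Step 1: Try lambda = 0 (constraint inactive).
x_unc = 1/(2*5) = 0.1
Check: 8*0.1 = 0.8 < 3 -- violated!
Step 2: Constraint must be active: 8*x = 3
x* = 3/8 = 0.375
lambda = (2*5*0.375 - 1)/8 = 0.3438
Step 3: Compute optimal value.
f(x*) = 5*0.375^2 - 1*0.375 = 0.3281


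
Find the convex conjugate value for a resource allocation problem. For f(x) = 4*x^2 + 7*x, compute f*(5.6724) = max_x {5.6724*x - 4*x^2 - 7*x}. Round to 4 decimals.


f*(y) = sup_x {y*x - a*x^2 - b*x} = sup_x {(y-b)*x - a*x^2}
FOC: (y - b) - 2a*x = 0 => x* = (y - b)/(2a)
x* = (5.6724 - 7)/(2*4) = -0.166
f*(5.6724) = (y-b)^2/(4a) = (5.6724 - 7)^2/(4*4)
= 1.7625/16 = 0.1102


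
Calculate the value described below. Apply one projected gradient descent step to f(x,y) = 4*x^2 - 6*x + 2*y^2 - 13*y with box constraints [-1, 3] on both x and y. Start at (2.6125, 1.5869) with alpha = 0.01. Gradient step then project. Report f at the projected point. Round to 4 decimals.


Step 1: Compute gradient at (2.6125, 1.5869).
grad_x = 2*4*2.6125 - 6 = 14.9
grad_y = 2*2*1.5869 - 13 = -6.6524
Step 2: Gradient step.
x_raw = 2.6125 - 0.01*14.9 = 2.4635
y_raw = 1.5869 - 0.01*-6.6524 = 1.6534
Step 3: Project onto [-1, 3].
x_proj = clip(2.4635) = 2.4635
y_proj = clip(1.6534) = 1.6534
Step 4: Evaluate f.
f(2.4635, 1.6534) = -6.5326


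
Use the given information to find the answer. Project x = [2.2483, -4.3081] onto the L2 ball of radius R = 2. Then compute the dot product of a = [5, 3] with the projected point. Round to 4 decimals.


Step 1: Compute ||x|| (intermediates to 6 decimals).
||x|| = sqrt(2.2483^2 + (-4.3081)^2) = 4.859483
Step 2: Project.
Since ||x|| > R, scale = R/||x|| = 2/4.859483 = 0.411566, proj(x) = scale * x
proj(x) = [0.925324, -1.773067]
Step 3: Dot product.
a^T * proj(x) = 5*0.925324 + 3*(-1.773067) = -0.6926


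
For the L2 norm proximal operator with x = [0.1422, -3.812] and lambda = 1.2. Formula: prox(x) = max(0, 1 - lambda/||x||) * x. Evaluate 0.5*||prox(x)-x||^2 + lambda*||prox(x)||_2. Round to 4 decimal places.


Step 1: Compute ||x||.
||x|| = 3.8147
Step 2: Compute scaling factor.
scale = max(0, 1 - 1.2/3.8147) = 0.6854
Step 3: prox(x) = [0.0975, -2.6128]
||prox(x)|| = 2.6147
Step 4: Proximal objective.
0.5*||prox-x||^2 = 0.72
lambda*||prox|| = 3.1376
Total = 3.8576


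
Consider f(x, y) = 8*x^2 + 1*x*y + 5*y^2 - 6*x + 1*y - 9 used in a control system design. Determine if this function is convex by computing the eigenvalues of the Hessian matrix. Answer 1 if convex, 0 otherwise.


The Hessian of f(x,y) = 8*x^2 + 1*x*y + 5*y^2 - 6*x + 1*y - 9 is:
H = [[16, 1], [1, 10]]
Trace = 16 + 10 = 26
Determinant = 16*10 - (1)^2 = 159
Discriminant = (26)^2 - 4*159 = 40.0
Eigenvalues: lambda_1 = 9.8377, lambda_2 = 16.1623
The function is convex.

1


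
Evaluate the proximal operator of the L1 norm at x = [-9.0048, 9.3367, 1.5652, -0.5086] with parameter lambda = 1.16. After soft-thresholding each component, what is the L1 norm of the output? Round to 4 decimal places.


Soft-thresholding with lambda = 1.16:
prox(-9.0048) = sign(-9.0048)*max(|-9.0048| - 1.16, 0) = -7.8448
prox(9.3367) = sign(9.3367)*max(|9.3367| - 1.16, 0) = 8.1767
prox(1.5652) = sign(1.5652)*max(|1.5652| - 1.16, 0) = 0.4052
prox(-0.5086) = sign(-0.5086)*max(|-0.5086| - 1.16, 0) = 0.0
prox(x) = [-7.8448, 8.1767, 0.4052, 0.0]
||prox(x)||_1 = 7.8448 + 8.1767 + 0.4052 + 0.0 = 16.4267


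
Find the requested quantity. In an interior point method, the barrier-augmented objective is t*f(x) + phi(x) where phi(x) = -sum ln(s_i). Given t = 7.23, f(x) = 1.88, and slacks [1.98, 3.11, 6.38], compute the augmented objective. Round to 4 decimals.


Step 1: Compute log-barrier.
ln values: [0.6831, 1.1346, 1.8532]
phi = -(0.6831 + 1.1346 + 1.8532) = -3.6709
Step 2: Compute augmented objective.
t*f(x) = 7.23*1.88 = 13.5924
Total = 13.5924 - 3.6709 = 9.9215


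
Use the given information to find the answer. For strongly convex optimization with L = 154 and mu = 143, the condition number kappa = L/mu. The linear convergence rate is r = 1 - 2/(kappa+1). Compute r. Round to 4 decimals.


Step 1: Compute the condition number.
kappa = L/mu = 154/143 = 1.0769
Step 2: Compute the convergence rate.
r = 1 - 2/(kappa + 1) = 1 - 2*mu/(L + mu) = (L - mu)/(L + mu) = 11/297 = 0.037


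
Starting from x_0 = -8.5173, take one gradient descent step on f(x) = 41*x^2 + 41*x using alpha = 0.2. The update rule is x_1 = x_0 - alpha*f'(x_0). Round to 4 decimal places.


We compute the gradient at x_0 and apply the update.
f'(x) = 82*x + 41
f'(-8.5173) = 82*-8.5173 + 41 = -657.4186
x_1 = -8.5173 - 0.2*-657.4186 = 122.9664


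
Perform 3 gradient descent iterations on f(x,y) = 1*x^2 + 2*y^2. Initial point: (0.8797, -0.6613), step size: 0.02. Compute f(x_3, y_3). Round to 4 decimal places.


Gradient descent on f(x,y) = 1*x^2 + 2*y^2.
Starting point: (0.8797, -0.6613), alpha = 0.02
Step 1: grad_x = 2*1*0.8797 = 1.7594, grad_y = 2*2*-0.6613 = -2.6452
  x_1 = 0.8797 - 0.02*1.7594 = 0.8445
  y_1 = -0.6613 - 0.02*-2.6452 = -0.6084
Step 2: grad_x = 2*1*0.8445 = 1.689, grad_y = 2*2*-0.6084 = -2.4336
  x_2 = 0.8445 - 0.02*1.689 = 0.8107
  y_2 = -0.6084 - 0.02*-2.4336 = -0.5597
Step 3: grad_x = 2*1*0.8107 = 1.6215, grad_y = 2*2*-0.5597 = -2.2389
  x_3 = 0.8107 - 0.02*1.6215 = 0.7783
  y_3 = -0.5597 - 0.02*-2.2389 = -0.5149
f(0.7783, -0.5149) = 1*0.7783^2 + 2*(-0.5149)^2 = 1.1361


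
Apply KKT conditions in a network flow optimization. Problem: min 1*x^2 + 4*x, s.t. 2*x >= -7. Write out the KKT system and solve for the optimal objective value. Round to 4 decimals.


Step 1: Try lambda = 0 (constraint inactive).
Stationarity: 2*1*x + 4 = 0
x* = -4/(2*1) = -2.0
Check constraint: 2*-2.0 = -4.0 >= -7 -- satisfied.
Step 2: Compute optimal value.
f(x*) = 1*(-2.0)^2 + 4*(-2.0) = -4.0


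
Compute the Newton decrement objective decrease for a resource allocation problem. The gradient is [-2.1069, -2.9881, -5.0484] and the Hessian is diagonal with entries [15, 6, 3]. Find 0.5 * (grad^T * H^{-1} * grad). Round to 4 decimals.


Step 1: H is diagonal, so H^(-1) * g = [-0.1405, -0.498, -1.6828].
Step 2: g^T H^(-1) g = sum_i g_i^2 / H_ii
  = (-2.1069)^2/15 + (-2.9881)^2/6 + (-5.0484)^2/3
  = 0.2959 + 1.4881 + 8.4954 = 10.2795
Step 3: Objective decrease = 0.5 * g^T H^(-1) g = 5.1398


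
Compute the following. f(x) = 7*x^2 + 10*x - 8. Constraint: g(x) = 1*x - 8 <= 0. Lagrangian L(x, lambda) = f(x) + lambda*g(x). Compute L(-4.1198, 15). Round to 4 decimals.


Step 1: Evaluate f(x).
f(-4.1198) = 7*(-4.1198)^2 + 10*(-4.1198) - 8 = 69.6113
Step 2: Evaluate g(x).
g(-4.1198) = 1*-4.1198 - 8 = -12.1198
Step 3: Compute Lagrangian.
L = 69.6113 + 15*-12.1198 = -112.1857


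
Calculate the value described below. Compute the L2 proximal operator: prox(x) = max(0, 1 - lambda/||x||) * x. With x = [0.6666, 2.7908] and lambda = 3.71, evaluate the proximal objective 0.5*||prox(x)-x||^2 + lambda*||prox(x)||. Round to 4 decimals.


Step 1: Compute ||x||.
||x|| = 2.8693
Step 2: Compute scaling factor.
scale = max(0, 1 - 3.71/2.8693) = 0.0
Step 3: prox(x) = [0.0, 0.0]
||prox(x)|| = 0.0
Step 4: Proximal objective.
0.5*||prox-x||^2 = 4.1165
lambda*||prox|| = 0.0
Total = 4.1165


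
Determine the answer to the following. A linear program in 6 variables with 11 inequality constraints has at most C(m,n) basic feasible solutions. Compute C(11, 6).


Each vertex corresponds to some choice of n active constraints out of m, so the number of vertices is at most C(m, n) = m! / (n!(m-n)!).
m = 11, n = 6
Numerator: 11 * 10 * 9 * 8 * 7 * 6
Denominator: 6! = 720
C(11, 6) = 462


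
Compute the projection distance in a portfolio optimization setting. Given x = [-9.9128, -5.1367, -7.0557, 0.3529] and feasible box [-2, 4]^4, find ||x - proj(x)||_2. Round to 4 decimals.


Project each component onto [-2, 4].
clip(-9.9128) = -2.0, clip(-5.1367) = -2.0, clip(-7.0557) = -2.0, clip(0.3529) = 0.3529
Projection = [-2.0, -2.0, -2.0, 0.3529]
Squared diffs: [62.6124, 9.8389, 25.5601, 0.0]
Distance = sqrt(98.0114) = 9.9001


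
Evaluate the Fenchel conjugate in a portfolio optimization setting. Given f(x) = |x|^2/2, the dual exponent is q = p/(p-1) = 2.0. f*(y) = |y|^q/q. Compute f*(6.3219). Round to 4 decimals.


The conjugate exponent q satisfies 1/p + 1/q = 1.
p = 2, so q = 2/(2 - 1) = 2.0
|y|^q = 6.3219^2.0 = 39.9664
f*(6.3219) = 39.9664 / 2.0 = 19.9832


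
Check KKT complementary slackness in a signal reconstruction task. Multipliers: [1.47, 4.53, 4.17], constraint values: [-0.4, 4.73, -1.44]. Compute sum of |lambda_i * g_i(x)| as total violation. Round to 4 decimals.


KKT complementary slackness check:
lambda_1 * g_1 = 1.47 * -0.4 = -0.588
lambda_2 * g_2 = 4.53 * 4.73 = 21.4269
lambda_3 * g_3 = 4.17 * -1.44 = -6.0048
Total violation = 0.588 + 21.4269 + 6.0048 = 28.0197


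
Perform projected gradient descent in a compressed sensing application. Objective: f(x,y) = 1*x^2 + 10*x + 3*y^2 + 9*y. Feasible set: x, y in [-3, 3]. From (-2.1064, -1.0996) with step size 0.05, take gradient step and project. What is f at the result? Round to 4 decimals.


Step 1: Compute gradient at (-2.1064, -1.0996).
grad_x = 2*1*-2.1064 + 10 = 5.7872
grad_y = 2*3*-1.0996 + 9 = 2.4024
Step 2: Gradient step.
x_raw = -2.1064 - 0.05*5.7872 = -2.3958
y_raw = -1.0996 - 0.05*2.4024 = -1.2197
Step 3: Project onto [-3, 3].
x_proj = clip(-2.3958) = -2.3958
y_proj = clip(-1.2197) = -1.2197
Step 4: Evaluate f.
f(-2.3958, -1.2197) = -24.7323
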